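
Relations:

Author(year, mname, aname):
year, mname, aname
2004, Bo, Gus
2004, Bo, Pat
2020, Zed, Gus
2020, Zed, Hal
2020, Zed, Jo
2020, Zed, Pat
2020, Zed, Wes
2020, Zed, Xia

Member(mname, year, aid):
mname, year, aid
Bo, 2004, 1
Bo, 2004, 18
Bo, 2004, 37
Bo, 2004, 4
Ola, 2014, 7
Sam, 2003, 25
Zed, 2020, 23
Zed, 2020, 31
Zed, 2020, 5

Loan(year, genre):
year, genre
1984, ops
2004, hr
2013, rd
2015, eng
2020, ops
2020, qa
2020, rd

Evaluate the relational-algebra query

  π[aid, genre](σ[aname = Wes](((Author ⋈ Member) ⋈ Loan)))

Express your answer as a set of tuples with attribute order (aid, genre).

Author ⋈ Member (natural join on year, mname): {(2004, Bo, Gus, 1), (2004, Bo, Gus, 18), (2004, Bo, Gus, 37), (2004, Bo, Gus, 4), (2004, Bo, Pat, 1), (2004, Bo, Pat, 18), (2004, Bo, Pat, 37), (2004, Bo, Pat, 4), (2020, Zed, Gus, 23), (2020, Zed, Gus, 31), (2020, Zed, Gus, 5), (2020, Zed, Hal, 23), (2020, Zed, Hal, 31), (2020, Zed, Hal, 5), (2020, Zed, Jo, 23), (2020, Zed, Jo, 31), (2020, Zed, Jo, 5), (2020, Zed, Pat, 23), (2020, Zed, Pat, 31), (2020, Zed, Pat, 5), (2020, Zed, Wes, 23), (2020, Zed, Wes, 31), (2020, Zed, Wes, 5), (2020, Zed, Xia, 23), (2020, Zed, Xia, 31), (2020, Zed, Xia, 5)}
(Author ⋈ Member) ⋈ Loan (natural join on year): {(2004, Bo, Gus, 1, hr), (2004, Bo, Gus, 18, hr), (2004, Bo, Gus, 37, hr), (2004, Bo, Gus, 4, hr), (2004, Bo, Pat, 1, hr), (2004, Bo, Pat, 18, hr), (2004, Bo, Pat, 37, hr), (2004, Bo, Pat, 4, hr), (2020, Zed, Gus, 23, ops), (2020, Zed, Gus, 23, qa), (2020, Zed, Gus, 23, rd), (2020, Zed, Gus, 31, ops), (2020, Zed, Gus, 31, qa), (2020, Zed, Gus, 31, rd), (2020, Zed, Gus, 5, ops), (2020, Zed, Gus, 5, qa), (2020, Zed, Gus, 5, rd), (2020, Zed, Hal, 23, ops), (2020, Zed, Hal, 23, qa), (2020, Zed, Hal, 23, rd), (2020, Zed, Hal, 31, ops), (2020, Zed, Hal, 31, qa), (2020, Zed, Hal, 31, rd), (2020, Zed, Hal, 5, ops), (2020, Zed, Hal, 5, qa), (2020, Zed, Hal, 5, rd), (2020, Zed, Jo, 23, ops), (2020, Zed, Jo, 23, qa), (2020, Zed, Jo, 23, rd), (2020, Zed, Jo, 31, ops), (2020, Zed, Jo, 31, qa), (2020, Zed, Jo, 31, rd), (2020, Zed, Jo, 5, ops), (2020, Zed, Jo, 5, qa), (2020, Zed, Jo, 5, rd), (2020, Zed, Pat, 23, ops), (2020, Zed, Pat, 23, qa), (2020, Zed, Pat, 23, rd), (2020, Zed, Pat, 31, ops), (2020, Zed, Pat, 31, qa), (2020, Zed, Pat, 31, rd), (2020, Zed, Pat, 5, ops), (2020, Zed, Pat, 5, qa), (2020, Zed, Pat, 5, rd), (2020, Zed, Wes, 23, ops), (2020, Zed, Wes, 23, qa), (2020, Zed, Wes, 23, rd), (2020, Zed, Wes, 31, ops), (2020, Zed, Wes, 31, qa), (2020, Zed, Wes, 31, rd), (2020, Zed, Wes, 5, ops), (2020, Zed, Wes, 5, qa), (2020, Zed, Wes, 5, rd), (2020, Zed, Xia, 23, ops), (2020, Zed, Xia, 23, qa), (2020, Zed, Xia, 23, rd), (2020, Zed, Xia, 31, ops), (2020, Zed, Xia, 31, qa), (2020, Zed, Xia, 31, rd), (2020, Zed, Xia, 5, ops), (2020, Zed, Xia, 5, qa), (2020, Zed, Xia, 5, rd)}
Filtering on aname = Wes leaves {(2020, Zed, Wes, 23, ops), (2020, Zed, Wes, 23, qa), (2020, Zed, Wes, 23, rd), (2020, Zed, Wes, 31, ops), (2020, Zed, Wes, 31, qa), (2020, Zed, Wes, 31, rd), (2020, Zed, Wes, 5, ops), (2020, Zed, Wes, 5, qa), (2020, Zed, Wes, 5, rd)}.
Keep only column(s) aid, genre: {(23, ops), (23, qa), (23, rd), (31, ops), (31, qa), (31, rd), (5, ops), (5, qa), (5, rd)}

{(23, ops), (23, qa), (23, rd), (31, ops), (31, qa), (31, rd), (5, ops), (5, qa), (5, rd)}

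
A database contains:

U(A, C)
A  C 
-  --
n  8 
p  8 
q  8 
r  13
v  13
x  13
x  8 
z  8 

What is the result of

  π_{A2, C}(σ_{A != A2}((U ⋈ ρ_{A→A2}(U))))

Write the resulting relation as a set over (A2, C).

ρ[A→A2]: schema becomes (A2, C); tuples unchanged.
U ⋈ ρ_{A→A2}(U) (natural join on C): {(n, 8, n), (n, 8, p), (n, 8, q), (n, 8, x), (n, 8, z), (p, 8, n), (p, 8, p), (p, 8, q), (p, 8, x), (p, 8, z), (q, 8, n), (q, 8, p), (q, 8, q), (q, 8, x), (q, 8, z), (r, 13, r), (r, 13, v), (r, 13, x), (v, 13, r), (v, 13, v), (v, 13, x), (x, 13, r), (x, 13, v), (x, 13, x), (x, 8, n), (x, 8, p), (x, 8, q), (x, 8, x), (x, 8, z), (z, 8, n), (z, 8, p), (z, 8, q), (z, 8, x), (z, 8, z)}
σ[A != A2]: keep tuples satisfying A != A2 → {(n, 8, p), (n, 8, q), (n, 8, x), (n, 8, z), (p, 8, n), (p, 8, q), (p, 8, x), (p, 8, z), (q, 8, n), (q, 8, p), (q, 8, x), (q, 8, z), (r, 13, v), (r, 13, x), (v, 13, r), (v, 13, x), (x, 13, r), (x, 13, v), (x, 8, n), (x, 8, p), (x, 8, q), (x, 8, z), (z, 8, n), (z, 8, p), (z, 8, q), (z, 8, x)}
π[A2, C]: project onto (A2, C) (18 duplicate(s) eliminated) → {(n, 8), (p, 8), (q, 8), (r, 13), (v, 13), (x, 13), (x, 8), (z, 8)}

{(n, 8), (p, 8), (q, 8), (r, 13), (v, 13), (x, 13), (x, 8), (z, 8)}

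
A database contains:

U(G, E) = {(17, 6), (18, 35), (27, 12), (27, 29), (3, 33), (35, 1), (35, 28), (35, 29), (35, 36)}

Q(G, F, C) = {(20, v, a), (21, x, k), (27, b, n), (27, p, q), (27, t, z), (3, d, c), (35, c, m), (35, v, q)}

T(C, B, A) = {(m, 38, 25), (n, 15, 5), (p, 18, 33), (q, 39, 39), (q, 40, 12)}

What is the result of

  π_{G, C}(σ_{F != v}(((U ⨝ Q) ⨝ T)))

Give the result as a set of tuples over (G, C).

{(27, n), (27, q), (35, m)}

U ⋈ Q (natural join on G): {(27, 12, b, n), (27, 12, p, q), (27, 12, t, z), (27, 29, b, n), (27, 29, p, q), (27, 29, t, z), (3, 33, d, c), (35, 1, c, m), (35, 1, v, q), (35, 28, c, m), (35, 28, v, q), (35, 29, c, m), (35, 29, v, q), (35, 36, c, m), (35, 36, v, q)}
(U ⨝ Q) ⋈ T (natural join on C): {(27, 12, b, n, 15, 5), (27, 12, p, q, 39, 39), (27, 12, p, q, 40, 12), (27, 29, b, n, 15, 5), (27, 29, p, q, 39, 39), (27, 29, p, q, 40, 12), (35, 1, c, m, 38, 25), (35, 1, v, q, 39, 39), (35, 1, v, q, 40, 12), (35, 28, c, m, 38, 25), (35, 28, v, q, 39, 39), (35, 28, v, q, 40, 12), (35, 29, c, m, 38, 25), (35, 29, v, q, 39, 39), (35, 29, v, q, 40, 12), (35, 36, c, m, 38, 25), (35, 36, v, q, 39, 39), (35, 36, v, q, 40, 12)}
σ[F != v]: keep tuples satisfying F != v → {(27, 12, b, n, 15, 5), (27, 12, p, q, 39, 39), (27, 12, p, q, 40, 12), (27, 29, b, n, 15, 5), (27, 29, p, q, 39, 39), (27, 29, p, q, 40, 12), (35, 1, c, m, 38, 25), (35, 28, c, m, 38, 25), (35, 29, c, m, 38, 25), (35, 36, c, m, 38, 25)}
π[G, C]: project onto (G, C) (7 duplicate(s) eliminated) → {(27, n), (27, q), (35, m)}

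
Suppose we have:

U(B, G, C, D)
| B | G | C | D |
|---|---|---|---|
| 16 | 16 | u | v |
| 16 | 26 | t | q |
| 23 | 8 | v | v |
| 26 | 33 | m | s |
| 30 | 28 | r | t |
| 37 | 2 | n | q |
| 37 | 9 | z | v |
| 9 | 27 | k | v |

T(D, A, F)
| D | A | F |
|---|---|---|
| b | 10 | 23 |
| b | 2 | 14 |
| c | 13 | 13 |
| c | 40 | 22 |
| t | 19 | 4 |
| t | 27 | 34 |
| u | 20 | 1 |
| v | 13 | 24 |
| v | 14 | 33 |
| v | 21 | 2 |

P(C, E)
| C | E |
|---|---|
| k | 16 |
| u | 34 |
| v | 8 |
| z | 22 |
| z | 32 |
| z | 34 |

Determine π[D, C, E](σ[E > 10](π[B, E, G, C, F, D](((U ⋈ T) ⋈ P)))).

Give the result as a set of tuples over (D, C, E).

{(v, k, 16), (v, u, 34), (v, z, 22), (v, z, 32), (v, z, 34)}

Joining U and T on D yields {(16, 16, u, v, 13, 24), (16, 16, u, v, 14, 33), (16, 16, u, v, 21, 2), (23, 8, v, v, 13, 24), (23, 8, v, v, 14, 33), (23, 8, v, v, 21, 2), (30, 28, r, t, 19, 4), (30, 28, r, t, 27, 34), (37, 9, z, v, 13, 24), (37, 9, z, v, 14, 33), (37, 9, z, v, 21, 2), (9, 27, k, v, 13, 24), (9, 27, k, v, 14, 33), (9, 27, k, v, 21, 2)}.
Joining (U ⋈ T) and P on C yields {(16, 16, u, v, 13, 24, 34), (16, 16, u, v, 14, 33, 34), (16, 16, u, v, 21, 2, 34), (23, 8, v, v, 13, 24, 8), (23, 8, v, v, 14, 33, 8), (23, 8, v, v, 21, 2, 8), (37, 9, z, v, 13, 24, 22), (37, 9, z, v, 13, 24, 32), (37, 9, z, v, 13, 24, 34), (37, 9, z, v, 14, 33, 22), (37, 9, z, v, 14, 33, 32), (37, 9, z, v, 14, 33, 34), (37, 9, z, v, 21, 2, 22), (37, 9, z, v, 21, 2, 32), (37, 9, z, v, 21, 2, 34), (9, 27, k, v, 13, 24, 16), (9, 27, k, v, 14, 33, 16), (9, 27, k, v, 21, 2, 16)}.
π_{B, E, G, C, F, D} gives {(16, 34, 16, u, 2, v), (16, 34, 16, u, 24, v), (16, 34, 16, u, 33, v), (23, 8, 8, v, 2, v), (23, 8, 8, v, 24, v), (23, 8, 8, v, 33, v), (37, 22, 9, z, 2, v), (37, 22, 9, z, 24, v), (37, 22, 9, z, 33, v), (37, 32, 9, z, 2, v), (37, 32, 9, z, 24, v), (37, 32, 9, z, 33, v), (37, 34, 9, z, 2, v), (37, 34, 9, z, 24, v), (37, 34, 9, z, 33, v), (9, 16, 27, k, 2, v), (9, 16, 27, k, 24, v), (9, 16, 27, k, 33, v)}.
σ[E > 10]: keep tuples satisfying E > 10 → {(16, 34, 16, u, 2, v), (16, 34, 16, u, 24, v), (16, 34, 16, u, 33, v), (37, 22, 9, z, 2, v), (37, 22, 9, z, 24, v), (37, 22, 9, z, 33, v), (37, 32, 9, z, 2, v), (37, 32, 9, z, 24, v), (37, 32, 9, z, 33, v), (37, 34, 9, z, 2, v), (37, 34, 9, z, 24, v), (37, 34, 9, z, 33, v), (9, 16, 27, k, 2, v), (9, 16, 27, k, 24, v), (9, 16, 27, k, 33, v)}
π_{D, C, E} gives {(v, k, 16), (v, u, 34), (v, z, 22), (v, z, 32), (v, z, 34)} (10 duplicate(s) eliminated).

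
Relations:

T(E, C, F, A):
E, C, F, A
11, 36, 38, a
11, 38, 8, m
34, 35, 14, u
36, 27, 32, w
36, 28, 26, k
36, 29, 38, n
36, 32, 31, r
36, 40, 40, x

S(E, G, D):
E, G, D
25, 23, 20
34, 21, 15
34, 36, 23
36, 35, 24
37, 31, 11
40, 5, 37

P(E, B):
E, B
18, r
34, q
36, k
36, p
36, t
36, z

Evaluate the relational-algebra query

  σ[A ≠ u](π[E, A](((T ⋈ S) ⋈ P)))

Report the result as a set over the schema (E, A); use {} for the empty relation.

{(36, k), (36, n), (36, r), (36, w), (36, x)}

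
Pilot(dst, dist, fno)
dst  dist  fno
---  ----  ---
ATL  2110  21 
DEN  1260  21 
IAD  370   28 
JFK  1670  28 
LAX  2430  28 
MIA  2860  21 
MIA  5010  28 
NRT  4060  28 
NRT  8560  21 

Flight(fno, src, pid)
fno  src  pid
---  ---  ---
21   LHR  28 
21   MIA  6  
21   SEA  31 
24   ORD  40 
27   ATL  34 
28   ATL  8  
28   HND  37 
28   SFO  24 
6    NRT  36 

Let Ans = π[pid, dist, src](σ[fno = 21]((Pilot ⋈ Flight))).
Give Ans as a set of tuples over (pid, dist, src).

Pilot ⋈ Flight (natural join on fno): {(ATL, 2110, 21, LHR, 28), (ATL, 2110, 21, MIA, 6), (ATL, 2110, 21, SEA, 31), (DEN, 1260, 21, LHR, 28), (DEN, 1260, 21, MIA, 6), (DEN, 1260, 21, SEA, 31), (IAD, 370, 28, ATL, 8), (IAD, 370, 28, HND, 37), (IAD, 370, 28, SFO, 24), (JFK, 1670, 28, ATL, 8), (JFK, 1670, 28, HND, 37), (JFK, 1670, 28, SFO, 24), (LAX, 2430, 28, ATL, 8), (LAX, 2430, 28, HND, 37), (LAX, 2430, 28, SFO, 24), (MIA, 2860, 21, LHR, 28), (MIA, 2860, 21, MIA, 6), (MIA, 2860, 21, SEA, 31), (MIA, 5010, 28, ATL, 8), (MIA, 5010, 28, HND, 37), (MIA, 5010, 28, SFO, 24), (NRT, 4060, 28, ATL, 8), (NRT, 4060, 28, HND, 37), (NRT, 4060, 28, SFO, 24), (NRT, 8560, 21, LHR, 28), (NRT, 8560, 21, MIA, 6), (NRT, 8560, 21, SEA, 31)}
Apply σ_{fno = 21}; surviving tuples: {(ATL, 2110, 21, LHR, 28), (ATL, 2110, 21, MIA, 6), (ATL, 2110, 21, SEA, 31), (DEN, 1260, 21, LHR, 28), (DEN, 1260, 21, MIA, 6), (DEN, 1260, 21, SEA, 31), (MIA, 2860, 21, LHR, 28), (MIA, 2860, 21, MIA, 6), (MIA, 2860, 21, SEA, 31), (NRT, 8560, 21, LHR, 28), (NRT, 8560, 21, MIA, 6), (NRT, 8560, 21, SEA, 31)}
Projecting to pid, dist, src: {(28, 1260, LHR), (28, 2110, LHR), (28, 2860, LHR), (28, 8560, LHR), (31, 1260, SEA), (31, 2110, SEA), (31, 2860, SEA), (31, 8560, SEA), (6, 1260, MIA), (6, 2110, MIA), (6, 2860, MIA), (6, 8560, MIA)}

{(28, 1260, LHR), (28, 2110, LHR), (28, 2860, LHR), (28, 8560, LHR), (31, 1260, SEA), (31, 2110, SEA), (31, 2860, SEA), (31, 8560, SEA), (6, 1260, MIA), (6, 2110, MIA), (6, 2860, MIA), (6, 8560, MIA)}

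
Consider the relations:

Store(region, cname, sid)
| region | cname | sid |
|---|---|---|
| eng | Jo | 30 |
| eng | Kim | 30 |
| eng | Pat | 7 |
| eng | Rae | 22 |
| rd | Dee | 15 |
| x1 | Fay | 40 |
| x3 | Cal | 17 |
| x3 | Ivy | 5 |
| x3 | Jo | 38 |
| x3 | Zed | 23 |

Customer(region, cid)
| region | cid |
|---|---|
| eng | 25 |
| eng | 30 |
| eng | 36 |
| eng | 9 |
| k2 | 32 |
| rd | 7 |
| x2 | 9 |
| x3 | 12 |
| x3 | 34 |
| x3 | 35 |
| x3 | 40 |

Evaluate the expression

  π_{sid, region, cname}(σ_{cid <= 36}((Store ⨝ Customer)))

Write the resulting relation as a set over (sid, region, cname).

Store ⋈ Customer (natural join on region): {(eng, Jo, 30, 25), (eng, Jo, 30, 30), (eng, Jo, 30, 36), (eng, Jo, 30, 9), (eng, Kim, 30, 25), (eng, Kim, 30, 30), (eng, Kim, 30, 36), (eng, Kim, 30, 9), (eng, Pat, 7, 25), (eng, Pat, 7, 30), (eng, Pat, 7, 36), (eng, Pat, 7, 9), (eng, Rae, 22, 25), (eng, Rae, 22, 30), (eng, Rae, 22, 36), (eng, Rae, 22, 9), (rd, Dee, 15, 7), (x3, Cal, 17, 12), (x3, Cal, 17, 34), (x3, Cal, 17, 35), (x3, Cal, 17, 40), (x3, Ivy, 5, 12), (x3, Ivy, 5, 34), (x3, Ivy, 5, 35), (x3, Ivy, 5, 40), (x3, Jo, 38, 12), (x3, Jo, 38, 34), (x3, Jo, 38, 35), (x3, Jo, 38, 40), (x3, Zed, 23, 12), (x3, Zed, 23, 34), (x3, Zed, 23, 35), (x3, Zed, 23, 40)}
Apply σ_{cid <= 36}; surviving tuples: {(eng, Jo, 30, 25), (eng, Jo, 30, 30), (eng, Jo, 30, 36), (eng, Jo, 30, 9), (eng, Kim, 30, 25), (eng, Kim, 30, 30), (eng, Kim, 30, 36), (eng, Kim, 30, 9), (eng, Pat, 7, 25), (eng, Pat, 7, 30), (eng, Pat, 7, 36), (eng, Pat, 7, 9), (eng, Rae, 22, 25), (eng, Rae, 22, 30), (eng, Rae, 22, 36), (eng, Rae, 22, 9), (rd, Dee, 15, 7), (x3, Cal, 17, 12), (x3, Cal, 17, 34), (x3, Cal, 17, 35), (x3, Ivy, 5, 12), (x3, Ivy, 5, 34), (x3, Ivy, 5, 35), (x3, Jo, 38, 12), (x3, Jo, 38, 34), (x3, Jo, 38, 35), (x3, Zed, 23, 12), (x3, Zed, 23, 34), (x3, Zed, 23, 35)}
π[sid, region, cname]: project onto (sid, region, cname) (20 duplicate(s) eliminated) → {(15, rd, Dee), (17, x3, Cal), (22, eng, Rae), (23, x3, Zed), (30, eng, Jo), (30, eng, Kim), (38, x3, Jo), (5, x3, Ivy), (7, eng, Pat)}

{(15, rd, Dee), (17, x3, Cal), (22, eng, Rae), (23, x3, Zed), (30, eng, Jo), (30, eng, Kim), (38, x3, Jo), (5, x3, Ivy), (7, eng, Pat)}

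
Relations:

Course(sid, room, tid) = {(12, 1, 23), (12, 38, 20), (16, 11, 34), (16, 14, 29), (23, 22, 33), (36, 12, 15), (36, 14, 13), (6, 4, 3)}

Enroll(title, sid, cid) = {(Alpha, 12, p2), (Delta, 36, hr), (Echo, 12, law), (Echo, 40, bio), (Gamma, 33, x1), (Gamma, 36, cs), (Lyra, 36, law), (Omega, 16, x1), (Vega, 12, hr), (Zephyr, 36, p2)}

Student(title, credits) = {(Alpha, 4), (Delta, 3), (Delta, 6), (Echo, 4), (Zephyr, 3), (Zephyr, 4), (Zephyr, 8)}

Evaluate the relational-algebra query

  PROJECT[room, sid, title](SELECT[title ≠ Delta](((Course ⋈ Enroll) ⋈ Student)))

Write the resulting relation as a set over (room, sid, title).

{(1, 12, Alpha), (1, 12, Echo), (12, 36, Zephyr), (14, 36, Zephyr), (38, 12, Alpha), (38, 12, Echo)}

Course ⋈ Enroll (natural join on sid): {(12, 1, 23, Alpha, p2), (12, 1, 23, Echo, law), (12, 1, 23, Vega, hr), (12, 38, 20, Alpha, p2), (12, 38, 20, Echo, law), (12, 38, 20, Vega, hr), (16, 11, 34, Omega, x1), (16, 14, 29, Omega, x1), (36, 12, 15, Delta, hr), (36, 12, 15, Gamma, cs), (36, 12, 15, Lyra, law), (36, 12, 15, Zephyr, p2), (36, 14, 13, Delta, hr), (36, 14, 13, Gamma, cs), (36, 14, 13, Lyra, law), (36, 14, 13, Zephyr, p2)}
(Course ⋈ Enroll) ⋈ Student (natural join on title): {(12, 1, 23, Alpha, p2, 4), (12, 1, 23, Echo, law, 4), (12, 38, 20, Alpha, p2, 4), (12, 38, 20, Echo, law, 4), (36, 12, 15, Delta, hr, 3), (36, 12, 15, Delta, hr, 6), (36, 12, 15, Zephyr, p2, 3), (36, 12, 15, Zephyr, p2, 4), (36, 12, 15, Zephyr, p2, 8), (36, 14, 13, Delta, hr, 3), (36, 14, 13, Delta, hr, 6), (36, 14, 13, Zephyr, p2, 3), (36, 14, 13, Zephyr, p2, 4), (36, 14, 13, Zephyr, p2, 8)}
Selection title ≠ Delta: {(12, 1, 23, Alpha, p2, 4), (12, 1, 23, Echo, law, 4), (12, 38, 20, Alpha, p2, 4), (12, 38, 20, Echo, law, 4), (36, 12, 15, Zephyr, p2, 3), (36, 12, 15, Zephyr, p2, 4), (36, 12, 15, Zephyr, p2, 8), (36, 14, 13, Zephyr, p2, 3), (36, 14, 13, Zephyr, p2, 4), (36, 14, 13, Zephyr, p2, 8)}
π[room, sid, title]: project onto (room, sid, title) (4 duplicate(s) eliminated) → {(1, 12, Alpha), (1, 12, Echo), (12, 36, Zephyr), (14, 36, Zephyr), (38, 12, Alpha), (38, 12, Echo)}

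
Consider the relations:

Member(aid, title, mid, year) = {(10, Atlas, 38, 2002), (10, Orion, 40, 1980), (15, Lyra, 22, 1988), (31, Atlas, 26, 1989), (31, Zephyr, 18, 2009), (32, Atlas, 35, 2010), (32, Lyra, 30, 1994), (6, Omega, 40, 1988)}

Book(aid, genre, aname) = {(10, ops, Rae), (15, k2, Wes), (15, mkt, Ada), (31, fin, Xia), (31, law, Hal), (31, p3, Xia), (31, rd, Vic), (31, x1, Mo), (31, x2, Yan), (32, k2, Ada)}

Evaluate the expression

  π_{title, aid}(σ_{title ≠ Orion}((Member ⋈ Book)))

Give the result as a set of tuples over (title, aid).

Natural join on aid: {(10, Atlas, 38, 2002, ops, Rae), (10, Orion, 40, 1980, ops, Rae), (15, Lyra, 22, 1988, k2, Wes), (15, Lyra, 22, 1988, mkt, Ada), (31, Atlas, 26, 1989, fin, Xia), (31, Atlas, 26, 1989, law, Hal), (31, Atlas, 26, 1989, p3, Xia), (31, Atlas, 26, 1989, rd, Vic), (31, Atlas, 26, 1989, x1, Mo), (31, Atlas, 26, 1989, x2, Yan), (31, Zephyr, 18, 2009, fin, Xia), (31, Zephyr, 18, 2009, law, Hal), (31, Zephyr, 18, 2009, p3, Xia), (31, Zephyr, 18, 2009, rd, Vic), (31, Zephyr, 18, 2009, x1, Mo), (31, Zephyr, 18, 2009, x2, Yan), (32, Atlas, 35, 2010, k2, Ada), (32, Lyra, 30, 1994, k2, Ada)}
Apply σ_{title ≠ Orion}; surviving tuples: {(10, Atlas, 38, 2002, ops, Rae), (15, Lyra, 22, 1988, k2, Wes), (15, Lyra, 22, 1988, mkt, Ada), (31, Atlas, 26, 1989, fin, Xia), (31, Atlas, 26, 1989, law, Hal), (31, Atlas, 26, 1989, p3, Xia), (31, Atlas, 26, 1989, rd, Vic), (31, Atlas, 26, 1989, x1, Mo), (31, Atlas, 26, 1989, x2, Yan), (31, Zephyr, 18, 2009, fin, Xia), (31, Zephyr, 18, 2009, law, Hal), (31, Zephyr, 18, 2009, p3, Xia), (31, Zephyr, 18, 2009, rd, Vic), (31, Zephyr, 18, 2009, x1, Mo), (31, Zephyr, 18, 2009, x2, Yan), (32, Atlas, 35, 2010, k2, Ada), (32, Lyra, 30, 1994, k2, Ada)}
π[title, aid]: project onto (title, aid) (11 duplicate(s) eliminated) → {(Atlas, 10), (Atlas, 31), (Atlas, 32), (Lyra, 15), (Lyra, 32), (Zephyr, 31)}

{(Atlas, 10), (Atlas, 31), (Atlas, 32), (Lyra, 15), (Lyra, 32), (Zephyr, 31)}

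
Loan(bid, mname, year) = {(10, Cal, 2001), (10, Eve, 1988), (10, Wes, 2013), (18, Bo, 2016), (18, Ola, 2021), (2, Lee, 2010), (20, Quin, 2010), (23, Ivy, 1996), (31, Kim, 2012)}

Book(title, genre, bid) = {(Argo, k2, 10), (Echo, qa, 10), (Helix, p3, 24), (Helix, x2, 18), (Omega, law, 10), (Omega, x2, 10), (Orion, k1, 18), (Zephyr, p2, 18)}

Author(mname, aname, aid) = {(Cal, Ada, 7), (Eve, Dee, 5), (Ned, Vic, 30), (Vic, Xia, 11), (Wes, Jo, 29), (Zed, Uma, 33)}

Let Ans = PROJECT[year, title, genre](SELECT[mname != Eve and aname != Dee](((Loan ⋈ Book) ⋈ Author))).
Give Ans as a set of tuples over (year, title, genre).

{(2001, Argo, k2), (2001, Echo, qa), (2001, Omega, law), (2001, Omega, x2), (2013, Argo, k2), (2013, Echo, qa), (2013, Omega, law), (2013, Omega, x2)}

Joining Loan and Book on bid yields {(10, Cal, 2001, Argo, k2), (10, Cal, 2001, Echo, qa), (10, Cal, 2001, Omega, law), (10, Cal, 2001, Omega, x2), (10, Eve, 1988, Argo, k2), (10, Eve, 1988, Echo, qa), (10, Eve, 1988, Omega, law), (10, Eve, 1988, Omega, x2), (10, Wes, 2013, Argo, k2), (10, Wes, 2013, Echo, qa), (10, Wes, 2013, Omega, law), (10, Wes, 2013, Omega, x2), (18, Bo, 2016, Helix, x2), (18, Bo, 2016, Orion, k1), (18, Bo, 2016, Zephyr, p2), (18, Ola, 2021, Helix, x2), (18, Ola, 2021, Orion, k1), (18, Ola, 2021, Zephyr, p2)}.
Joining (Loan ⋈ Book) and Author on mname yields {(10, Cal, 2001, Argo, k2, Ada, 7), (10, Cal, 2001, Echo, qa, Ada, 7), (10, Cal, 2001, Omega, law, Ada, 7), (10, Cal, 2001, Omega, x2, Ada, 7), (10, Eve, 1988, Argo, k2, Dee, 5), (10, Eve, 1988, Echo, qa, Dee, 5), (10, Eve, 1988, Omega, law, Dee, 5), (10, Eve, 1988, Omega, x2, Dee, 5), (10, Wes, 2013, Argo, k2, Jo, 29), (10, Wes, 2013, Echo, qa, Jo, 29), (10, Wes, 2013, Omega, law, Jo, 29), (10, Wes, 2013, Omega, x2, Jo, 29)}.
σ[mname != Eve and aname != Dee]: keep tuples satisfying mname != Eve and aname != Dee → {(10, Cal, 2001, Argo, k2, Ada, 7), (10, Cal, 2001, Echo, qa, Ada, 7), (10, Cal, 2001, Omega, law, Ada, 7), (10, Cal, 2001, Omega, x2, Ada, 7), (10, Wes, 2013, Argo, k2, Jo, 29), (10, Wes, 2013, Echo, qa, Jo, 29), (10, Wes, 2013, Omega, law, Jo, 29), (10, Wes, 2013, Omega, x2, Jo, 29)}
Keep only column(s) year, title, genre: {(2001, Argo, k2), (2001, Echo, qa), (2001, Omega, law), (2001, Omega, x2), (2013, Argo, k2), (2013, Echo, qa), (2013, Omega, law), (2013, Omega, x2)}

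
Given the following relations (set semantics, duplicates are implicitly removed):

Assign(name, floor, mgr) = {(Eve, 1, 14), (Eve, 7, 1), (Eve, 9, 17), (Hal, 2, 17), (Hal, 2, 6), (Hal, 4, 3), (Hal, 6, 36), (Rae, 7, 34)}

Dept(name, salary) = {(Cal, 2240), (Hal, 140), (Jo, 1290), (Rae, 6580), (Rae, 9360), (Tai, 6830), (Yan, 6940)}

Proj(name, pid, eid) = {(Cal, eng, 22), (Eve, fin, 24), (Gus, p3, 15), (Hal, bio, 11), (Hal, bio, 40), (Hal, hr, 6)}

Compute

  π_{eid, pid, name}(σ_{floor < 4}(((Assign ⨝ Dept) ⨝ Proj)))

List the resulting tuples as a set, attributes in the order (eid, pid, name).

Joining Assign and Dept on name yields {(Hal, 2, 17, 140), (Hal, 2, 6, 140), (Hal, 4, 3, 140), (Hal, 6, 36, 140), (Rae, 7, 34, 6580), (Rae, 7, 34, 9360)}.
Joining (Assign ⨝ Dept) and Proj on name yields {(Hal, 2, 17, 140, bio, 11), (Hal, 2, 17, 140, bio, 40), (Hal, 2, 17, 140, hr, 6), (Hal, 2, 6, 140, bio, 11), (Hal, 2, 6, 140, bio, 40), (Hal, 2, 6, 140, hr, 6), (Hal, 4, 3, 140, bio, 11), (Hal, 4, 3, 140, bio, 40), (Hal, 4, 3, 140, hr, 6), (Hal, 6, 36, 140, bio, 11), (Hal, 6, 36, 140, bio, 40), (Hal, 6, 36, 140, hr, 6)}.
Apply σ_{floor < 4}; surviving tuples: {(Hal, 2, 17, 140, bio, 11), (Hal, 2, 17, 140, bio, 40), (Hal, 2, 17, 140, hr, 6), (Hal, 2, 6, 140, bio, 11), (Hal, 2, 6, 140, bio, 40), (Hal, 2, 6, 140, hr, 6)}
Keep only column(s) eid, pid, name (3 duplicate(s) eliminated): {(11, bio, Hal), (40, bio, Hal), (6, hr, Hal)}

{(11, bio, Hal), (40, bio, Hal), (6, hr, Hal)}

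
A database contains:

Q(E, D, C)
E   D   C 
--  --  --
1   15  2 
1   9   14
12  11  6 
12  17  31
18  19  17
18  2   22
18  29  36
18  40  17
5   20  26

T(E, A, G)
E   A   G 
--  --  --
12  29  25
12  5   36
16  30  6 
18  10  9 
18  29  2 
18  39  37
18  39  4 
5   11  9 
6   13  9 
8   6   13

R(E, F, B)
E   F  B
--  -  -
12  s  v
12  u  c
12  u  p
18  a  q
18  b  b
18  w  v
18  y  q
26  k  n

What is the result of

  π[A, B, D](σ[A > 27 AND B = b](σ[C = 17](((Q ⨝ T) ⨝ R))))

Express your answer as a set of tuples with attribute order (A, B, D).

Natural join on E: {(12, 11, 6, 29, 25), (12, 11, 6, 5, 36), (12, 17, 31, 29, 25), (12, 17, 31, 5, 36), (18, 19, 17, 10, 9), (18, 19, 17, 29, 2), (18, 19, 17, 39, 37), (18, 19, 17, 39, 4), (18, 2, 22, 10, 9), (18, 2, 22, 29, 2), (18, 2, 22, 39, 37), (18, 2, 22, 39, 4), (18, 29, 36, 10, 9), (18, 29, 36, 29, 2), (18, 29, 36, 39, 37), (18, 29, 36, 39, 4), (18, 40, 17, 10, 9), (18, 40, 17, 29, 2), (18, 40, 17, 39, 37), (18, 40, 17, 39, 4), (5, 20, 26, 11, 9)}
Natural join on E: {(12, 11, 6, 29, 25, s, v), (12, 11, 6, 29, 25, u, c), (12, 11, 6, 29, 25, u, p), (12, 11, 6, 5, 36, s, v), (12, 11, 6, 5, 36, u, c), (12, 11, 6, 5, 36, u, p), (12, 17, 31, 29, 25, s, v), (12, 17, 31, 29, 25, u, c), (12, 17, 31, 29, 25, u, p), (12, 17, 31, 5, 36, s, v), (12, 17, 31, 5, 36, u, c), (12, 17, 31, 5, 36, u, p), (18, 19, 17, 10, 9, a, q), (18, 19, 17, 10, 9, b, b), (18, 19, 17, 10, 9, w, v), (18, 19, 17, 10, 9, y, q), (18, 19, 17, 29, 2, a, q), (18, 19, 17, 29, 2, b, b), (18, 19, 17, 29, 2, w, v), (18, 19, 17, 29, 2, y, q), (18, 19, 17, 39, 37, a, q), (18, 19, 17, 39, 37, b, b), (18, 19, 17, 39, 37, w, v), (18, 19, 17, 39, 37, y, q), (18, 19, 17, 39, 4, a, q), (18, 19, 17, 39, 4, b, b), (18, 19, 17, 39, 4, w, v), (18, 19, 17, 39, 4, y, q), (18, 2, 22, 10, 9, a, q), (18, 2, 22, 10, 9, b, b), (18, 2, 22, 10, 9, w, v), (18, 2, 22, 10, 9, y, q), (18, 2, 22, 29, 2, a, q), (18, 2, 22, 29, 2, b, b), (18, 2, 22, 29, 2, w, v), (18, 2, 22, 29, 2, y, q), (18, 2, 22, 39, 37, a, q), (18, 2, 22, 39, 37, b, b), (18, 2, 22, 39, 37, w, v), (18, 2, 22, 39, 37, y, q), (18, 2, 22, 39, 4, a, q), (18, 2, 22, 39, 4, b, b), (18, 2, 22, 39, 4, w, v), (18, 2, 22, 39, 4, y, q), (18, 29, 36, 10, 9, a, q), (18, 29, 36, 10, 9, b, b), (18, 29, 36, 10, 9, w, v), (18, 29, 36, 10, 9, y, q), (18, 29, 36, 29, 2, a, q), (18, 29, 36, 29, 2, b, b), (18, 29, 36, 29, 2, w, v), (18, 29, 36, 29, 2, y, q), (18, 29, 36, 39, 37, a, q), (18, 29, 36, 39, 37, b, b), (18, 29, 36, 39, 37, w, v), (18, 29, 36, 39, 37, y, q), (18, 29, 36, 39, 4, a, q), (18, 29, 36, 39, 4, b, b), (18, 29, 36, 39, 4, w, v), (18, 29, 36, 39, 4, y, q), (18, 40, 17, 10, 9, a, q), (18, 40, 17, 10, 9, b, b), (18, 40, 17, 10, 9, w, v), (18, 40, 17, 10, 9, y, q), (18, 40, 17, 29, 2, a, q), (18, 40, 17, 29, 2, b, b), (18, 40, 17, 29, 2, w, v), (18, 40, 17, 29, 2, y, q), (18, 40, 17, 39, 37, a, q), (18, 40, 17, 39, 37, b, b), (18, 40, 17, 39, 37, w, v), (18, 40, 17, 39, 37, y, q), (18, 40, 17, 39, 4, a, q), (18, 40, 17, 39, 4, b, b), (18, 40, 17, 39, 4, w, v), (18, 40, 17, 39, 4, y, q)}
Selection C = 17: {(18, 19, 17, 10, 9, a, q), (18, 19, 17, 10, 9, b, b), (18, 19, 17, 10, 9, w, v), (18, 19, 17, 10, 9, y, q), (18, 19, 17, 29, 2, a, q), (18, 19, 17, 29, 2, b, b), (18, 19, 17, 29, 2, w, v), (18, 19, 17, 29, 2, y, q), (18, 19, 17, 39, 37, a, q), (18, 19, 17, 39, 37, b, b), (18, 19, 17, 39, 37, w, v), (18, 19, 17, 39, 37, y, q), (18, 19, 17, 39, 4, a, q), (18, 19, 17, 39, 4, b, b), (18, 19, 17, 39, 4, w, v), (18, 19, 17, 39, 4, y, q), (18, 40, 17, 10, 9, a, q), (18, 40, 17, 10, 9, b, b), (18, 40, 17, 10, 9, w, v), (18, 40, 17, 10, 9, y, q), (18, 40, 17, 29, 2, a, q), (18, 40, 17, 29, 2, b, b), (18, 40, 17, 29, 2, w, v), (18, 40, 17, 29, 2, y, q), (18, 40, 17, 39, 37, a, q), (18, 40, 17, 39, 37, b, b), (18, 40, 17, 39, 37, w, v), (18, 40, 17, 39, 37, y, q), (18, 40, 17, 39, 4, a, q), (18, 40, 17, 39, 4, b, b), (18, 40, 17, 39, 4, w, v), (18, 40, 17, 39, 4, y, q)}
Selection A > 27 AND B = b: {(18, 19, 17, 29, 2, b, b), (18, 19, 17, 39, 37, b, b), (18, 19, 17, 39, 4, b, b), (18, 40, 17, 29, 2, b, b), (18, 40, 17, 39, 37, b, b), (18, 40, 17, 39, 4, b, b)}
Keep only column(s) A, B, D (2 duplicate(s) eliminated): {(29, b, 19), (29, b, 40), (39, b, 19), (39, b, 40)}

{(29, b, 19), (29, b, 40), (39, b, 19), (39, b, 40)}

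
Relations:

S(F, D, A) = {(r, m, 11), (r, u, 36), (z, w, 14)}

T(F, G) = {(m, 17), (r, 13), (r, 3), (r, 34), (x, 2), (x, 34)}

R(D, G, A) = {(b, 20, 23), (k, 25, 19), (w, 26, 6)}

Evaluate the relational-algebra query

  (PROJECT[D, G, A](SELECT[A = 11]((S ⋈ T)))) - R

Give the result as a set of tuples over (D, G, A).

{(m, 13, 11), (m, 3, 11), (m, 34, 11)}

Natural join on F: {(r, m, 11, 13), (r, m, 11, 3), (r, m, 11, 34), (r, u, 36, 13), (r, u, 36, 3), (r, u, 36, 34)}
Selection A = 11: {(r, m, 11, 13), (r, m, 11, 3), (r, m, 11, 34)}
Keep only column(s) D, G, A: {(m, 13, 11), (m, 3, 11), (m, 34, 11)}
Set difference of the two operands is {(m, 13, 11), (m, 3, 11), (m, 34, 11)}.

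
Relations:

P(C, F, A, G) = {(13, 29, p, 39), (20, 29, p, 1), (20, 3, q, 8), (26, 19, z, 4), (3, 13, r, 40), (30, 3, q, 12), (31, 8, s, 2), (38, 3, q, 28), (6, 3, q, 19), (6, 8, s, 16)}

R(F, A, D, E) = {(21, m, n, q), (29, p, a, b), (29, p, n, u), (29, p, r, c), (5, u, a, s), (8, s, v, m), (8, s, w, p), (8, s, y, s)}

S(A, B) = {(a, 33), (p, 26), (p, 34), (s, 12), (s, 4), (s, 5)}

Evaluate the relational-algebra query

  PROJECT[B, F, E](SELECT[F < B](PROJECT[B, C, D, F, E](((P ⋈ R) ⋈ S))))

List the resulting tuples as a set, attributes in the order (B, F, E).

{(12, 8, m), (12, 8, p), (12, 8, s), (34, 29, b), (34, 29, c), (34, 29, u)}

Joining P and R on F, A yields {(13, 29, p, 39, a, b), (13, 29, p, 39, n, u), (13, 29, p, 39, r, c), (20, 29, p, 1, a, b), (20, 29, p, 1, n, u), (20, 29, p, 1, r, c), (31, 8, s, 2, v, m), (31, 8, s, 2, w, p), (31, 8, s, 2, y, s), (6, 8, s, 16, v, m), (6, 8, s, 16, w, p), (6, 8, s, 16, y, s)}.
Joining (P ⋈ R) and S on A yields {(13, 29, p, 39, a, b, 26), (13, 29, p, 39, a, b, 34), (13, 29, p, 39, n, u, 26), (13, 29, p, 39, n, u, 34), (13, 29, p, 39, r, c, 26), (13, 29, p, 39, r, c, 34), (20, 29, p, 1, a, b, 26), (20, 29, p, 1, a, b, 34), (20, 29, p, 1, n, u, 26), (20, 29, p, 1, n, u, 34), (20, 29, p, 1, r, c, 26), (20, 29, p, 1, r, c, 34), (31, 8, s, 2, v, m, 12), (31, 8, s, 2, v, m, 4), (31, 8, s, 2, v, m, 5), (31, 8, s, 2, w, p, 12), (31, 8, s, 2, w, p, 4), (31, 8, s, 2, w, p, 5), (31, 8, s, 2, y, s, 12), (31, 8, s, 2, y, s, 4), (31, 8, s, 2, y, s, 5), (6, 8, s, 16, v, m, 12), (6, 8, s, 16, v, m, 4), (6, 8, s, 16, v, m, 5), (6, 8, s, 16, w, p, 12), (6, 8, s, 16, w, p, 4), (6, 8, s, 16, w, p, 5), (6, 8, s, 16, y, s, 12), (6, 8, s, 16, y, s, 4), (6, 8, s, 16, y, s, 5)}.
Keep only column(s) B, C, D, F, E: {(12, 31, v, 8, m), (12, 31, w, 8, p), (12, 31, y, 8, s), (12, 6, v, 8, m), (12, 6, w, 8, p), (12, 6, y, 8, s), (26, 13, a, 29, b), (26, 13, n, 29, u), (26, 13, r, 29, c), (26, 20, a, 29, b), (26, 20, n, 29, u), (26, 20, r, 29, c), (34, 13, a, 29, b), (34, 13, n, 29, u), (34, 13, r, 29, c), (34, 20, a, 29, b), (34, 20, n, 29, u), (34, 20, r, 29, c), (4, 31, v, 8, m), (4, 31, w, 8, p), (4, 31, y, 8, s), (4, 6, v, 8, m), (4, 6, w, 8, p), (4, 6, y, 8, s), (5, 31, v, 8, m), (5, 31, w, 8, p), (5, 31, y, 8, s), (5, 6, v, 8, m), (5, 6, w, 8, p), (5, 6, y, 8, s)}
Filtering on F < B leaves {(12, 31, v, 8, m), (12, 31, w, 8, p), (12, 31, y, 8, s), (12, 6, v, 8, m), (12, 6, w, 8, p), (12, 6, y, 8, s), (34, 13, a, 29, b), (34, 13, n, 29, u), (34, 13, r, 29, c), (34, 20, a, 29, b), (34, 20, n, 29, u), (34, 20, r, 29, c)}.
Keep only column(s) B, F, E (6 duplicate(s) eliminated): {(12, 8, m), (12, 8, p), (12, 8, s), (34, 29, b), (34, 29, c), (34, 29, u)}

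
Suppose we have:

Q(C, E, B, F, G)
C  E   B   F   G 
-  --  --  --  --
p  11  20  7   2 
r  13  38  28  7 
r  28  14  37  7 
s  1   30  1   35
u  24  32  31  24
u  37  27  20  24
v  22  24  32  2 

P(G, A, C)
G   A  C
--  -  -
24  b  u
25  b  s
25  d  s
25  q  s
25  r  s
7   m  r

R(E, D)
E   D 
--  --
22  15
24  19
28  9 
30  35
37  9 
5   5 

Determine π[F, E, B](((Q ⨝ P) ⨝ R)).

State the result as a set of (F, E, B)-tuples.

{(20, 37, 27), (31, 24, 32), (37, 28, 14)}

Natural join on C, G: {(r, 13, 38, 28, 7, m), (r, 28, 14, 37, 7, m), (u, 24, 32, 31, 24, b), (u, 37, 27, 20, 24, b)}
Natural join on E: {(r, 28, 14, 37, 7, m, 9), (u, 24, 32, 31, 24, b, 19), (u, 37, 27, 20, 24, b, 9)}
π_{F, E, B} gives {(20, 37, 27), (31, 24, 32), (37, 28, 14)}.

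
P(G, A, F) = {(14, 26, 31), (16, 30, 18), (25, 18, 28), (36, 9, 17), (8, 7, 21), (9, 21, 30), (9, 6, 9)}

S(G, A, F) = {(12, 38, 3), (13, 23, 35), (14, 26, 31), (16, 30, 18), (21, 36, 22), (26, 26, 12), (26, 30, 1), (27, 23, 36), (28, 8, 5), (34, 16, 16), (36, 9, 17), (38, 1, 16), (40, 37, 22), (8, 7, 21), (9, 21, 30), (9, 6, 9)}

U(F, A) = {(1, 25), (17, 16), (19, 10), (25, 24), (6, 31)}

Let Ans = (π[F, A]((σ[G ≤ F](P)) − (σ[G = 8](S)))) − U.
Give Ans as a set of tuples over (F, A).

Apply σ_{G ≤ F}; surviving tuples: {(14, 26, 31), (16, 30, 18), (25, 18, 28), (8, 7, 21), (9, 21, 30), (9, 6, 9)}
Apply σ_{G = 8}; surviving tuples: {(8, 7, 21)}
Set difference of the two operands is {(14, 26, 31), (16, 30, 18), (25, 18, 28), (9, 21, 30), (9, 6, 9)}.
π[F, A]: project onto (F, A) → {(18, 30), (28, 18), (30, 21), (31, 26), (9, 6)}
Set difference of the two operands is {(18, 30), (28, 18), (30, 21), (31, 26), (9, 6)}.

{(18, 30), (28, 18), (30, 21), (31, 26), (9, 6)}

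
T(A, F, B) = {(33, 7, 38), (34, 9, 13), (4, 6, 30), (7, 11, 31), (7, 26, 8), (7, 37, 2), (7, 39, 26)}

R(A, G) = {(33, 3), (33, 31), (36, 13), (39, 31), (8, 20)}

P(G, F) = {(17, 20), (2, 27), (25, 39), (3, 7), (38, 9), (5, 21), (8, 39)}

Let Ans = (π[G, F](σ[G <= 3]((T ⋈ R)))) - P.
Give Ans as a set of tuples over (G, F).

{}

T ⋈ R (natural join on A): {(33, 7, 38, 3), (33, 7, 38, 31)}
Apply σ_{G <= 3}; surviving tuples: {(33, 7, 38, 3)}
π[G, F]: project onto (G, F) → {(3, 7)}
Taking the difference: {}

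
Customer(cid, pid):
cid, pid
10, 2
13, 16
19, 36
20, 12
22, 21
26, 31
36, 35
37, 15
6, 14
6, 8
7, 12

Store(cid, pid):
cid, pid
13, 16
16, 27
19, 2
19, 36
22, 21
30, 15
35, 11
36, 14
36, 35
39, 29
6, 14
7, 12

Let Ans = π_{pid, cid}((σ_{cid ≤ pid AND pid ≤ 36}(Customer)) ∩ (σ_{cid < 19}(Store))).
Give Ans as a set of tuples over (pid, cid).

Selection cid ≤ pid AND pid ≤ 36: {(13, 16), (19, 36), (26, 31), (6, 14), (6, 8), (7, 12)}
Selection cid < 19: {(13, 16), (16, 27), (6, 14), (7, 12)}
Taking the intersection: {(13, 16), (6, 14), (7, 12)}
Keep only column(s) pid, cid: {(12, 7), (14, 6), (16, 13)}

{(12, 7), (14, 6), (16, 13)}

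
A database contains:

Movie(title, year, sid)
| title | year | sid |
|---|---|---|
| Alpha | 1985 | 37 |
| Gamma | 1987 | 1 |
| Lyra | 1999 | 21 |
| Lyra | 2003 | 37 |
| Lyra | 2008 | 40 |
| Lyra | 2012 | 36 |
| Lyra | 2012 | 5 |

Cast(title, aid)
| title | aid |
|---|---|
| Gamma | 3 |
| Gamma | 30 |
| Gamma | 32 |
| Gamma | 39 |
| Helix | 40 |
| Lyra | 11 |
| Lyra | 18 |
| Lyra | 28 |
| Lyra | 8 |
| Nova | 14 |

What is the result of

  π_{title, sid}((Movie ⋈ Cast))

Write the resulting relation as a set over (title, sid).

{(Gamma, 1), (Lyra, 21), (Lyra, 36), (Lyra, 37), (Lyra, 40), (Lyra, 5)}

Movie ⋈ Cast (natural join on title): {(Gamma, 1987, 1, 3), (Gamma, 1987, 1, 30), (Gamma, 1987, 1, 32), (Gamma, 1987, 1, 39), (Lyra, 1999, 21, 11), (Lyra, 1999, 21, 18), (Lyra, 1999, 21, 28), (Lyra, 1999, 21, 8), (Lyra, 2003, 37, 11), (Lyra, 2003, 37, 18), (Lyra, 2003, 37, 28), (Lyra, 2003, 37, 8), (Lyra, 2008, 40, 11), (Lyra, 2008, 40, 18), (Lyra, 2008, 40, 28), (Lyra, 2008, 40, 8), (Lyra, 2012, 36, 11), (Lyra, 2012, 36, 18), (Lyra, 2012, 36, 28), (Lyra, 2012, 36, 8), (Lyra, 2012, 5, 11), (Lyra, 2012, 5, 18), (Lyra, 2012, 5, 28), (Lyra, 2012, 5, 8)}
Projecting to title, sid (18 duplicate(s) eliminated): {(Gamma, 1), (Lyra, 21), (Lyra, 36), (Lyra, 37), (Lyra, 40), (Lyra, 5)}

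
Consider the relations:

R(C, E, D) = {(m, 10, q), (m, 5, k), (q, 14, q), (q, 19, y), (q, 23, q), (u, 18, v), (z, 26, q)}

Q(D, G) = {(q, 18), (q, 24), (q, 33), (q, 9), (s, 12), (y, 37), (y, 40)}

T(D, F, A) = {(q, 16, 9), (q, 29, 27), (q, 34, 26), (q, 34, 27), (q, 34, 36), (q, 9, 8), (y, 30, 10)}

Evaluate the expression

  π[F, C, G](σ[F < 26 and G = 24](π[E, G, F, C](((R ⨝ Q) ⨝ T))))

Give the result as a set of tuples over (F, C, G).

{(16, m, 24), (16, q, 24), (16, z, 24), (9, m, 24), (9, q, 24), (9, z, 24)}

Joining R and Q on D yields {(m, 10, q, 18), (m, 10, q, 24), (m, 10, q, 33), (m, 10, q, 9), (q, 14, q, 18), (q, 14, q, 24), (q, 14, q, 33), (q, 14, q, 9), (q, 19, y, 37), (q, 19, y, 40), (q, 23, q, 18), (q, 23, q, 24), (q, 23, q, 33), (q, 23, q, 9), (z, 26, q, 18), (z, 26, q, 24), (z, 26, q, 33), (z, 26, q, 9)}.
Joining (R ⨝ Q) and T on D yields {(m, 10, q, 18, 16, 9), (m, 10, q, 18, 29, 27), (m, 10, q, 18, 34, 26), (m, 10, q, 18, 34, 27), (m, 10, q, 18, 34, 36), (m, 10, q, 18, 9, 8), (m, 10, q, 24, 16, 9), (m, 10, q, 24, 29, 27), (m, 10, q, 24, 34, 26), (m, 10, q, 24, 34, 27), (m, 10, q, 24, 34, 36), (m, 10, q, 24, 9, 8), (m, 10, q, 33, 16, 9), (m, 10, q, 33, 29, 27), (m, 10, q, 33, 34, 26), (m, 10, q, 33, 34, 27), (m, 10, q, 33, 34, 36), (m, 10, q, 33, 9, 8), (m, 10, q, 9, 16, 9), (m, 10, q, 9, 29, 27), (m, 10, q, 9, 34, 26), (m, 10, q, 9, 34, 27), (m, 10, q, 9, 34, 36), (m, 10, q, 9, 9, 8), (q, 14, q, 18, 16, 9), (q, 14, q, 18, 29, 27), (q, 14, q, 18, 34, 26), (q, 14, q, 18, 34, 27), (q, 14, q, 18, 34, 36), (q, 14, q, 18, 9, 8), (q, 14, q, 24, 16, 9), (q, 14, q, 24, 29, 27), (q, 14, q, 24, 34, 26), (q, 14, q, 24, 34, 27), (q, 14, q, 24, 34, 36), (q, 14, q, 24, 9, 8), (q, 14, q, 33, 16, 9), (q, 14, q, 33, 29, 27), (q, 14, q, 33, 34, 26), (q, 14, q, 33, 34, 27), (q, 14, q, 33, 34, 36), (q, 14, q, 33, 9, 8), (q, 14, q, 9, 16, 9), (q, 14, q, 9, 29, 27), (q, 14, q, 9, 34, 26), (q, 14, q, 9, 34, 27), (q, 14, q, 9, 34, 36), (q, 14, q, 9, 9, 8), (q, 19, y, 37, 30, 10), (q, 19, y, 40, 30, 10), (q, 23, q, 18, 16, 9), (q, 23, q, 18, 29, 27), (q, 23, q, 18, 34, 26), (q, 23, q, 18, 34, 27), (q, 23, q, 18, 34, 36), (q, 23, q, 18, 9, 8), (q, 23, q, 24, 16, 9), (q, 23, q, 24, 29, 27), (q, 23, q, 24, 34, 26), (q, 23, q, 24, 34, 27), (q, 23, q, 24, 34, 36), (q, 23, q, 24, 9, 8), (q, 23, q, 33, 16, 9), (q, 23, q, 33, 29, 27), (q, 23, q, 33, 34, 26), (q, 23, q, 33, 34, 27), (q, 23, q, 33, 34, 36), (q, 23, q, 33, 9, 8), (q, 23, q, 9, 16, 9), (q, 23, q, 9, 29, 27), (q, 23, q, 9, 34, 26), (q, 23, q, 9, 34, 27), (q, 23, q, 9, 34, 36), (q, 23, q, 9, 9, 8), (z, 26, q, 18, 16, 9), (z, 26, q, 18, 29, 27), (z, 26, q, 18, 34, 26), (z, 26, q, 18, 34, 27), (z, 26, q, 18, 34, 36), (z, 26, q, 18, 9, 8), (z, 26, q, 24, 16, 9), (z, 26, q, 24, 29, 27), (z, 26, q, 24, 34, 26), (z, 26, q, 24, 34, 27), (z, 26, q, 24, 34, 36), (z, 26, q, 24, 9, 8), (z, 26, q, 33, 16, 9), (z, 26, q, 33, 29, 27), (z, 26, q, 33, 34, 26), (z, 26, q, 33, 34, 27), (z, 26, q, 33, 34, 36), (z, 26, q, 33, 9, 8), (z, 26, q, 9, 16, 9), (z, 26, q, 9, 29, 27), (z, 26, q, 9, 34, 26), (z, 26, q, 9, 34, 27), (z, 26, q, 9, 34, 36), (z, 26, q, 9, 9, 8)}.
Keep only column(s) E, G, F, C (32 duplicate(s) eliminated): {(10, 18, 16, m), (10, 18, 29, m), (10, 18, 34, m), (10, 18, 9, m), (10, 24, 16, m), (10, 24, 29, m), (10, 24, 34, m), (10, 24, 9, m), (10, 33, 16, m), (10, 33, 29, m), (10, 33, 34, m), (10, 33, 9, m), (10, 9, 16, m), (10, 9, 29, m), (10, 9, 34, m), (10, 9, 9, m), (14, 18, 16, q), (14, 18, 29, q), (14, 18, 34, q), (14, 18, 9, q), (14, 24, 16, q), (14, 24, 29, q), (14, 24, 34, q), (14, 24, 9, q), (14, 33, 16, q), (14, 33, 29, q), (14, 33, 34, q), (14, 33, 9, q), (14, 9, 16, q), (14, 9, 29, q), (14, 9, 34, q), (14, 9, 9, q), (19, 37, 30, q), (19, 40, 30, q), (23, 18, 16, q), (23, 18, 29, q), (23, 18, 34, q), (23, 18, 9, q), (23, 24, 16, q), (23, 24, 29, q), (23, 24, 34, q), (23, 24, 9, q), (23, 33, 16, q), (23, 33, 29, q), (23, 33, 34, q), (23, 33, 9, q), (23, 9, 16, q), (23, 9, 29, q), (23, 9, 34, q), (23, 9, 9, q), (26, 18, 16, z), (26, 18, 29, z), (26, 18, 34, z), (26, 18, 9, z), (26, 24, 16, z), (26, 24, 29, z), (26, 24, 34, z), (26, 24, 9, z), (26, 33, 16, z), (26, 33, 29, z), (26, 33, 34, z), (26, 33, 9, z), (26, 9, 16, z), (26, 9, 29, z), (26, 9, 34, z), (26, 9, 9, z)}
Filtering on F < 26 and G = 24 leaves {(10, 24, 16, m), (10, 24, 9, m), (14, 24, 16, q), (14, 24, 9, q), (23, 24, 16, q), (23, 24, 9, q), (26, 24, 16, z), (26, 24, 9, z)}.
Keep only column(s) F, C, G (2 duplicate(s) eliminated): {(16, m, 24), (16, q, 24), (16, z, 24), (9, m, 24), (9, q, 24), (9, z, 24)}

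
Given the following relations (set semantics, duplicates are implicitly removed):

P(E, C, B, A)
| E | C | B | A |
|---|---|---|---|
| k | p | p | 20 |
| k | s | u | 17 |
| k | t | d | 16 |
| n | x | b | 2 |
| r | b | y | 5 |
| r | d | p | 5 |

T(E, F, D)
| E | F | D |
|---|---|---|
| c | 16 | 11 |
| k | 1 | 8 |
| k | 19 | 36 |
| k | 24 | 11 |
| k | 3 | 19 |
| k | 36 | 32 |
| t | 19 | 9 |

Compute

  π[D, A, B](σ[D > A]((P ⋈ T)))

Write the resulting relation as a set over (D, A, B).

P ⋈ T (natural join on E): {(k, p, p, 20, 1, 8), (k, p, p, 20, 19, 36), (k, p, p, 20, 24, 11), (k, p, p, 20, 3, 19), (k, p, p, 20, 36, 32), (k, s, u, 17, 1, 8), (k, s, u, 17, 19, 36), (k, s, u, 17, 24, 11), (k, s, u, 17, 3, 19), (k, s, u, 17, 36, 32), (k, t, d, 16, 1, 8), (k, t, d, 16, 19, 36), (k, t, d, 16, 24, 11), (k, t, d, 16, 3, 19), (k, t, d, 16, 36, 32)}
σ[D > A]: keep tuples satisfying D > A → {(k, p, p, 20, 19, 36), (k, p, p, 20, 36, 32), (k, s, u, 17, 19, 36), (k, s, u, 17, 3, 19), (k, s, u, 17, 36, 32), (k, t, d, 16, 19, 36), (k, t, d, 16, 3, 19), (k, t, d, 16, 36, 32)}
π[D, A, B]: project onto (D, A, B) → {(19, 16, d), (19, 17, u), (32, 16, d), (32, 17, u), (32, 20, p), (36, 16, d), (36, 17, u), (36, 20, p)}

{(19, 16, d), (19, 17, u), (32, 16, d), (32, 17, u), (32, 20, p), (36, 16, d), (36, 17, u), (36, 20, p)}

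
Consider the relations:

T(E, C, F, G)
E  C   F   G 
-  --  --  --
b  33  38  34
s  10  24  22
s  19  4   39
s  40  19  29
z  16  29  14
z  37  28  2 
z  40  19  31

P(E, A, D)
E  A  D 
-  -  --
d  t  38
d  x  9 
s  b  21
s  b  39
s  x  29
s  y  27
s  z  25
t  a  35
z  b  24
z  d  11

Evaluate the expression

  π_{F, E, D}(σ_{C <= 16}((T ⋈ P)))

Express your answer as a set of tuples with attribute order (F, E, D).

Natural join on E: {(s, 10, 24, 22, b, 21), (s, 10, 24, 22, b, 39), (s, 10, 24, 22, x, 29), (s, 10, 24, 22, y, 27), (s, 10, 24, 22, z, 25), (s, 19, 4, 39, b, 21), (s, 19, 4, 39, b, 39), (s, 19, 4, 39, x, 29), (s, 19, 4, 39, y, 27), (s, 19, 4, 39, z, 25), (s, 40, 19, 29, b, 21), (s, 40, 19, 29, b, 39), (s, 40, 19, 29, x, 29), (s, 40, 19, 29, y, 27), (s, 40, 19, 29, z, 25), (z, 16, 29, 14, b, 24), (z, 16, 29, 14, d, 11), (z, 37, 28, 2, b, 24), (z, 37, 28, 2, d, 11), (z, 40, 19, 31, b, 24), (z, 40, 19, 31, d, 11)}
Selection C <= 16: {(s, 10, 24, 22, b, 21), (s, 10, 24, 22, b, 39), (s, 10, 24, 22, x, 29), (s, 10, 24, 22, y, 27), (s, 10, 24, 22, z, 25), (z, 16, 29, 14, b, 24), (z, 16, 29, 14, d, 11)}
π_{F, E, D} gives {(24, s, 21), (24, s, 25), (24, s, 27), (24, s, 29), (24, s, 39), (29, z, 11), (29, z, 24)}.

{(24, s, 21), (24, s, 25), (24, s, 27), (24, s, 29), (24, s, 39), (29, z, 11), (29, z, 24)}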